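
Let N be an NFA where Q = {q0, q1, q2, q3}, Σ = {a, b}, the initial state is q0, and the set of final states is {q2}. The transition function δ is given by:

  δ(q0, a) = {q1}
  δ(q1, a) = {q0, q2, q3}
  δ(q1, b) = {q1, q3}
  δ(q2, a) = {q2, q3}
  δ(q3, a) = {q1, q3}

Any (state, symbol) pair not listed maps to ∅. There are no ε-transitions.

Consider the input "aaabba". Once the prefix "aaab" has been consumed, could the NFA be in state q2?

Start in {q0}.
Read 'a': q0→{q1}; now {q1}.
Read 'a': q1→{q0, q2, q3}; now {q0, q2, q3}.
Read 'a': q0→{q1}, q2→{q2, q3}, q3→{q1, q3}; now {q1, q2, q3}.
Read 'b': q1→{q1, q3}, q2→∅, q3→∅; now {q1, q3}.
State q2 is not in {q1, q3}.

No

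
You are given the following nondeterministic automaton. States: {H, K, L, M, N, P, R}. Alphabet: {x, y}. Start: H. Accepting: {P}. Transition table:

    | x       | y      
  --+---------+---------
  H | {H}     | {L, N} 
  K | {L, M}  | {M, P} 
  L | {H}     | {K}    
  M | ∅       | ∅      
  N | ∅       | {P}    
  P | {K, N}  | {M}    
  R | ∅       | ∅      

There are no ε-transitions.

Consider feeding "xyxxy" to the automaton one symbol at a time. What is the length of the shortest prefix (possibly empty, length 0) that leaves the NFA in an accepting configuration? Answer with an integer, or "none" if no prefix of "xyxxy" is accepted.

none

Start in {H}.
Read 'x': {H} → {H}.
Read 'y': {H} → {L, N}.
Read 'x': {L, N} → {H}.
Read 'x': {H} → {H}.
Read 'y': {H} → {L, N}.
No reachable set along the way intersects F.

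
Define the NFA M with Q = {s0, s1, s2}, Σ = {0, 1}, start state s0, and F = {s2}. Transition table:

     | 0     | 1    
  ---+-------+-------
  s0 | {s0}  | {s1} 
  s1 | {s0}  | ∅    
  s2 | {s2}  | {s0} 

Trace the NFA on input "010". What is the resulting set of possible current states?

Start in {s0}.
Read '0': {s0} → {s0}.
Read '1': {s0} → {s1}.
Read '0': {s1} → {s0}.

{s0}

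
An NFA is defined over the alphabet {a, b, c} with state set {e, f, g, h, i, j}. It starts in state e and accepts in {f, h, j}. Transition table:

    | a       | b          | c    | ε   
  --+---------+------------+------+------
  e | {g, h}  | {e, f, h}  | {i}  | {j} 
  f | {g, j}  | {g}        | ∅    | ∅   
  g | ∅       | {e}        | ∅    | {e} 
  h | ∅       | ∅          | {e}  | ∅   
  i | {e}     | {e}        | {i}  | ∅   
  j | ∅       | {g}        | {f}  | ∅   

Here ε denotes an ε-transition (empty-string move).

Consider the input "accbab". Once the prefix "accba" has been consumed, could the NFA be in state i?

No

Start: ε-closure({e}) = {e, j}.
Read 'a': {e, j} → {e, g, h, j}.
Read 'c': {e, g, h, j} → {e, f, i, j}.
Read 'c': {e, f, i, j} → {f, i}.
Read 'b': {f, i} → {e, g, j}.
Read 'a': {e, g, j} → {e, g, h, j}.
State i is not in {e, g, h, j}.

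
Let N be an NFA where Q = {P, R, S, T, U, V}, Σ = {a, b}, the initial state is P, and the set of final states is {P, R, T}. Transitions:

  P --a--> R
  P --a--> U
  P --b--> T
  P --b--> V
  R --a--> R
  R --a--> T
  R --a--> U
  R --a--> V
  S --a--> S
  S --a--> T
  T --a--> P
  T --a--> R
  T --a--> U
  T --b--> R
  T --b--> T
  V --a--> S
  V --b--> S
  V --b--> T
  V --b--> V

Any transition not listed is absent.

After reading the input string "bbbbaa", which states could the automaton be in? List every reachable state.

{P, R, S, T, U, V}

Start in {P}.
Read 'b': P→{T, V}; now {T, V}.
Read 'b': T→{R, T}, V→{S, T, V}; now {R, S, T, V}.
Read 'b': R→∅, S→∅, T→{R, T}, V→{S, T, V}; now {R, S, T, V}.
Read 'b': R→∅, S→∅, T→{R, T}, V→{S, T, V}; now {R, S, T, V}.
Read 'a': R→{R, T, U, V}, S→{S, T}, T→{P, R, U}, V→{S}; now {P, R, S, T, U, V}.
Read 'a': P→{R, U}, R→{R, T, U, V}, S→{S, T}, T→{P, R, U}, U→∅, V→{S}; now {P, R, S, T, U, V}.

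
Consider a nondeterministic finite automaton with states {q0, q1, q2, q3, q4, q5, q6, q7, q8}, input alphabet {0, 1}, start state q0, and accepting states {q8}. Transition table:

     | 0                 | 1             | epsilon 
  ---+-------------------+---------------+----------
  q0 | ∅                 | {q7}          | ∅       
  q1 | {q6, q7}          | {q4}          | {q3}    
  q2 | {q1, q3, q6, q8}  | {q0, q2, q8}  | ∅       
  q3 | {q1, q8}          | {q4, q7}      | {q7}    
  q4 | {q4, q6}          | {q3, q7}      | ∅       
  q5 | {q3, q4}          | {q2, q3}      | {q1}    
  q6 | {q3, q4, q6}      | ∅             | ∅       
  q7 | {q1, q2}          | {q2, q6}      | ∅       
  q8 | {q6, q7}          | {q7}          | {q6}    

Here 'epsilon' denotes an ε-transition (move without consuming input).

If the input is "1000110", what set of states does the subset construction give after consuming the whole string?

Start in {q0}.
Read '1': q0→{q7}; now {q7}.
Read '0': q7→{q1, q2}; union {q1, q2}; ε-closure = {q1, q2, q3, q7}.
Read '0': q1→{q6, q7}, q2→{q1, q3, q6, q8}, q3→{q1, q8}, q7→{q1, q2}; now {q1, q2, q3, q6, q7, q8}.
Read '0': q1→{q6, q7}, q2→{q1, q3, q6, q8}, q3→{q1, q8}, q6→{q3, q4, q6}, q7→{q1, q2}, q8→{q6, q7}; now {q1, q2, q3, q4, q6, q7, q8}.
Read '1': q1→{q4}, q2→{q0, q2, q8}, q3→{q4, q7}, q4→{q3, q7}, q6→∅, q7→{q2, q6}, q8→{q7}; now {q0, q2, q3, q4, q6, q7, q8}.
Read '1': q0→{q7}, q2→{q0, q2, q8}, q3→{q4, q7}, q4→{q3, q7}, q6→∅, q7→{q2, q6}, q8→{q7}; now {q0, q2, q3, q4, q6, q7, q8}.
Read '0': q0→∅, q2→{q1, q3, q6, q8}, q3→{q1, q8}, q4→{q4, q6}, q6→{q3, q4, q6}, q7→{q1, q2}, q8→{q6, q7}; now {q1, q2, q3, q4, q6, q7, q8}.

{q1, q2, q3, q4, q6, q7, q8}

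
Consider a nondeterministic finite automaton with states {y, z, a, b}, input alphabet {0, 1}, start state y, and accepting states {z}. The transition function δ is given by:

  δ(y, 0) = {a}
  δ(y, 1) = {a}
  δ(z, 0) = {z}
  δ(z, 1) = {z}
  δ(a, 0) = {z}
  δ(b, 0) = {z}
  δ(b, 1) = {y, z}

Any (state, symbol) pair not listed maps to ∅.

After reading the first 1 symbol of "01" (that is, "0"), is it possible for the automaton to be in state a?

Start in {y}.
Read '0': y→{a}; now {a}.
State a is in {a}.

Yes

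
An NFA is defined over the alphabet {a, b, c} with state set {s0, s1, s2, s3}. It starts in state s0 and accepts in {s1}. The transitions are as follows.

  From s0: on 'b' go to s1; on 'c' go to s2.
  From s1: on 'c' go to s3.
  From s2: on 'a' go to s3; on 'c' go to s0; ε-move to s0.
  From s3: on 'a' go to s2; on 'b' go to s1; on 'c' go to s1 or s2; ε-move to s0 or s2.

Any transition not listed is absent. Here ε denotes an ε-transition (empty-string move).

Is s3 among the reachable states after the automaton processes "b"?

Start in {s0}.
Read 'b': s0→{s1}; now {s1}.
State s3 is not in {s1}.

No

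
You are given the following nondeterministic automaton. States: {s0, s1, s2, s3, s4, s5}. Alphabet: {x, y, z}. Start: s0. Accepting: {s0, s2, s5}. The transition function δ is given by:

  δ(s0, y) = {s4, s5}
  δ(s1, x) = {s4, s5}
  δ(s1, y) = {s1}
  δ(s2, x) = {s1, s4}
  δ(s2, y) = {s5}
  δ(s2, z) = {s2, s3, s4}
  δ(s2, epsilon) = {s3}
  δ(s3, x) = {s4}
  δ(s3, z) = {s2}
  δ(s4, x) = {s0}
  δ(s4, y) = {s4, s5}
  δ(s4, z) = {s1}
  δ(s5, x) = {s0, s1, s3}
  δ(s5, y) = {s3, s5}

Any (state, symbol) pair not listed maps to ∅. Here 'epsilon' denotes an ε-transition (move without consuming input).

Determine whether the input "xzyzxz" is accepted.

Start in {s0}.
Read 'x': s0→∅; now ∅.
The set is empty and remains empty for the remaining 5 symbols.
The final set ∅ contains no accepting state.

No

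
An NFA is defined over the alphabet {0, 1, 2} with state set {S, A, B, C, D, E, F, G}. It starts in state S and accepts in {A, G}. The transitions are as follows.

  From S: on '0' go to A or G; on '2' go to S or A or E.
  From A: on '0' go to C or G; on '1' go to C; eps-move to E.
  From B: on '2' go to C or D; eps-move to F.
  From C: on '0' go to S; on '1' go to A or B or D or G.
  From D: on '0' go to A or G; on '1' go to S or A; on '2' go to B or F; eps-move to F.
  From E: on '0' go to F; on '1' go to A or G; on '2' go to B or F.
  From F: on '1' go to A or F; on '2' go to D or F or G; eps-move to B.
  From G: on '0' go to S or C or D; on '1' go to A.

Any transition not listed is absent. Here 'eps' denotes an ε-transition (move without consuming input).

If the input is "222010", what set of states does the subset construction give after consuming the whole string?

Start in {S}.
Read '2': S→{S, A, E}; now {S, A, E}.
Read '2': S→{S, A, E}, A→∅, E→{B, F}; now {S, A, B, E, F}.
Read '2': S→{S, A, E}, A→∅, B→{C, D}, E→{B, F}, F→{D, F, G}; now {S, A, B, C, D, E, F, G}.
Read '0': S→{A, G}, A→{C, G}, B→∅, C→{S}, D→{A, G}, E→{F}, F→∅, G→{S, C, D}; union {S, A, C, D, F, G}; ε-closure = {S, A, B, C, D, E, F, G}.
Read '1': S→∅, A→{C}, B→∅, C→{A, B, D, G}, D→{S, A}, E→{A, G}, F→{A, F}, G→{A}; union {S, A, B, C, D, F, G}; ε-closure = {S, A, B, C, D, E, F, G}.
Read '0': S→{A, G}, A→{C, G}, B→∅, C→{S}, D→{A, G}, E→{F}, F→∅, G→{S, C, D}; union {S, A, C, D, F, G}; ε-closure = {S, A, B, C, D, E, F, G}.

{S, A, B, C, D, E, F, G}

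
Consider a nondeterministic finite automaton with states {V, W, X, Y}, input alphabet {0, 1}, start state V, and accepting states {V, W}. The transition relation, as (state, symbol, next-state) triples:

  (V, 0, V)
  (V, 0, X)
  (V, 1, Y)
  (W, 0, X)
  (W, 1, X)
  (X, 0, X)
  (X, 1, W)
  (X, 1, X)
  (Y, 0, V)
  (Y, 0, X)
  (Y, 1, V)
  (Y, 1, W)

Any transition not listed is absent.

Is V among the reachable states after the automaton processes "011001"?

Start in {V}.
Read '0': {V} → {V, X}.
Read '1': {V, X} → {W, X, Y}.
Read '1': {W, X, Y} → {V, W, X}.
Read '0': {V, W, X} → {V, X}.
Read '0': {V, X} → {V, X}.
Read '1': {V, X} → {W, X, Y}.
State V is not in {W, X, Y}.

No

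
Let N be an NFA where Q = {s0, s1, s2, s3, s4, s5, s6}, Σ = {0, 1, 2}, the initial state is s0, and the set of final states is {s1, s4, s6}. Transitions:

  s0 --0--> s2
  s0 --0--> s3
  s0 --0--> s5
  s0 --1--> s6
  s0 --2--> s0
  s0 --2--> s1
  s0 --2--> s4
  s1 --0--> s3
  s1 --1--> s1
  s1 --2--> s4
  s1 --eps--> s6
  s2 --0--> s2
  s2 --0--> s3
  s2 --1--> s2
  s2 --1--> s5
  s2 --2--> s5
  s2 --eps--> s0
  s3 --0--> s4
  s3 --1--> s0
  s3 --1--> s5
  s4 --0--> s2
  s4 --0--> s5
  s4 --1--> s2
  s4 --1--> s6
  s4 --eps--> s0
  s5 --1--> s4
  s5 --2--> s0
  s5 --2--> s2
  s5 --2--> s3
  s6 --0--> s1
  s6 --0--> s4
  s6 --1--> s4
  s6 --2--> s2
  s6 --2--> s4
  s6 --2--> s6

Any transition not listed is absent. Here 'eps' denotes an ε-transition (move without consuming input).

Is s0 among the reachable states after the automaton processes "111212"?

Start in {s0}.
Read '1': s0→{s6}; now {s6}.
Read '1': s6→{s4}; union {s4}; ε-closure = {s0, s4}.
Read '1': s0→{s6}, s4→{s2, s6}; union {s2, s6}; ε-closure = {s0, s2, s6}.
Read '2': s0→{s0, s1, s4}, s2→{s5}, s6→{s2, s4, s6}; now {s0, s1, s2, s4, s5, s6}.
Read '1': s0→{s6}, s1→{s1}, s2→{s2, s5}, s4→{s2, s6}, s5→{s4}, s6→{s4}; union {s1, s2, s4, s5, s6}; ε-closure = {s0, s1, s2, s4, s5, s6}.
Read '2': s0→{s0, s1, s4}, s1→{s4}, s2→{s5}, s4→∅, s5→{s0, s2, s3}, s6→{s2, s4, s6}; now {s0, s1, s2, s3, s4, s5, s6}.
State s0 is in {s0, s1, s2, s3, s4, s5, s6}.

Yes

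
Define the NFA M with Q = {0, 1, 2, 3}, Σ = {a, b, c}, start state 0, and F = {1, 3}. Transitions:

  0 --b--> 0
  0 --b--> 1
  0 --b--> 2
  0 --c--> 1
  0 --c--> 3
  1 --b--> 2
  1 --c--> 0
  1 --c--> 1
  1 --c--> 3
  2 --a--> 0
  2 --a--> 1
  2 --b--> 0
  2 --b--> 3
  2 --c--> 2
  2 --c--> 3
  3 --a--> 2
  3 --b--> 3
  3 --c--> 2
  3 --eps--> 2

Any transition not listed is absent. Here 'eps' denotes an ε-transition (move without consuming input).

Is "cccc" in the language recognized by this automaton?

Start in {0}.
Read 'c': 0→{1, 3}; union {1, 3}; ε-closure = {1, 2, 3}.
Read 'c': 1→{0, 1, 3}, 2→{2, 3}, 3→{2}; now {0, 1, 2, 3}.
Read 'c': 0→{1, 3}, 1→{0, 1, 3}, 2→{2, 3}, 3→{2}; now {0, 1, 2, 3}.
Read 'c': 0→{1, 3}, 1→{0, 1, 3}, 2→{2, 3}, 3→{2}; now {0, 1, 2, 3}.
The final set {0, 1, 2, 3} contains the accepting states 1, 3.

Yes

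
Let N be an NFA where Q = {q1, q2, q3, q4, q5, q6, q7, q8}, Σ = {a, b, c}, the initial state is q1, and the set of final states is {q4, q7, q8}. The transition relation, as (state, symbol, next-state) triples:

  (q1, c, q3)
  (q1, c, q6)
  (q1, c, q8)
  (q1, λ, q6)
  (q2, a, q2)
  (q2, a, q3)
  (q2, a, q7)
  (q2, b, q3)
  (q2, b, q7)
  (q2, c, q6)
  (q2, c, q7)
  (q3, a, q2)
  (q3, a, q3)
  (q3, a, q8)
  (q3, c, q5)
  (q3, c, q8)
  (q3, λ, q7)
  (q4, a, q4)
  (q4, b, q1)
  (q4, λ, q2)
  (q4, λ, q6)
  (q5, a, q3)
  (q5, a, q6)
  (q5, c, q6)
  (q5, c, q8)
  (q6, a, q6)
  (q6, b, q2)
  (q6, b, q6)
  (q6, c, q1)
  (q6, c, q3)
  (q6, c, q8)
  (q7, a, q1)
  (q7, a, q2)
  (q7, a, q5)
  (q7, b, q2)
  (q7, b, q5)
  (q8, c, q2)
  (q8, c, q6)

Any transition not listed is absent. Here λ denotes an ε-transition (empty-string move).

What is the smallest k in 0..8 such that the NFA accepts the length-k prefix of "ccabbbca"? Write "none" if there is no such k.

Start: ε-closure({q1}) = {q1, q6}.
Read 'c': q1→{q3, q6, q8}, q6→{q1, q3, q8}; union {q1, q3, q6, q8}; ε-closure = {q1, q3, q6, q7, q8}.
None of the earlier sets intersect F, but {q1, q3, q6, q7, q8} does.

1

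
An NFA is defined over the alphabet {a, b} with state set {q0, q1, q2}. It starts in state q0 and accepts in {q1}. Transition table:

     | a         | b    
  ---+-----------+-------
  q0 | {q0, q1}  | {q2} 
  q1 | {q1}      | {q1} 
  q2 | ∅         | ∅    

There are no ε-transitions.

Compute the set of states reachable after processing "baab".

∅

Start in {q0}.
Read 'b': q0→{q2}; now {q2}.
Read 'a': q2→∅; now ∅.
The set is empty and remains empty for the remaining 2 symbols.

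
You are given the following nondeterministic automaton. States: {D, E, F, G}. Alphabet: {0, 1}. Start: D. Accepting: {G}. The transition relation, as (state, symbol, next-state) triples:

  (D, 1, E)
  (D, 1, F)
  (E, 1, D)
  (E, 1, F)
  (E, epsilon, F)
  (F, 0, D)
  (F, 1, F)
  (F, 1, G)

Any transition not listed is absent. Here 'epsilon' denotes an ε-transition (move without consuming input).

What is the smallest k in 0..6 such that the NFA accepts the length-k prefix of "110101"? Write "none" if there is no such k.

Start in {D}.
Read '1': {D} → {E, F}.
Read '1': {E, F} → {D, F, G}.
None of the earlier sets intersect F, but {D, F, G} does.

2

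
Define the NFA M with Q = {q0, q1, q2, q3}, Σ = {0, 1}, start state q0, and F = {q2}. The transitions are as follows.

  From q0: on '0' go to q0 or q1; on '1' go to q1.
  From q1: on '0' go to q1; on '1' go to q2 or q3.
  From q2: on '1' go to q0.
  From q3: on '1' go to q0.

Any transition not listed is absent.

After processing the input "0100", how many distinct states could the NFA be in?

1

Start in {q0}.
Read '0': q0→{q0, q1}; now {q0, q1}.
Read '1': q0→{q1}, q1→{q2, q3}; now {q1, q2, q3}.
Read '0': q1→{q1}, q2→∅, q3→∅; now {q1}.
Read '0': q1→{q1}; now {q1}.
That set has 1 state.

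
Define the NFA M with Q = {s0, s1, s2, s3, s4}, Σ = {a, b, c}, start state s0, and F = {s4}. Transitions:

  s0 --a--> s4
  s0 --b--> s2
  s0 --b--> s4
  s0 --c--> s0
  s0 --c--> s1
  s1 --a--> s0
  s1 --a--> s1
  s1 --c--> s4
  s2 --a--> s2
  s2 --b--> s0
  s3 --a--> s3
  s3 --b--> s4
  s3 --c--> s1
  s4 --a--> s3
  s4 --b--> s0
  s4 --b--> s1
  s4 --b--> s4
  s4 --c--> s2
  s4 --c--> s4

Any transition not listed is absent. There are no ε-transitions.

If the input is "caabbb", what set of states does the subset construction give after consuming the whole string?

{s0, s1, s2, s4}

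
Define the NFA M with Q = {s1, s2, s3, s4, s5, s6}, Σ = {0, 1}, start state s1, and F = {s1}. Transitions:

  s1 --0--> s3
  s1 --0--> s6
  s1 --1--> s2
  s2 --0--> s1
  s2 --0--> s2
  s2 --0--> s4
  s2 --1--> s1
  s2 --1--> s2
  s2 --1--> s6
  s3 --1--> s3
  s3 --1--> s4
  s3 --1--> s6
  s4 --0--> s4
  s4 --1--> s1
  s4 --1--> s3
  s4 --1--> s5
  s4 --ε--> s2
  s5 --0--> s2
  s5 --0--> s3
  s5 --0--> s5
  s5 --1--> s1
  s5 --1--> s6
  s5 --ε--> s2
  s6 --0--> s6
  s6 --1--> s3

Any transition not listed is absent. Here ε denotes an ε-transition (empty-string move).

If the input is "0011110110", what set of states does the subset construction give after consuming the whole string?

{s1, s2, s3, s4, s5, s6}

Start in {s1}.
Read '0': s1→{s3, s6}; now {s3, s6}.
Read '0': s3→∅, s6→{s6}; now {s6}.
Read '1': s6→{s3}; now {s3}.
Read '1': s3→{s3, s4, s6}; union {s3, s4, s6}; ε-closure = {s2, s3, s4, s6}.
Read '1': s2→{s1, s2, s6}, s3→{s3, s4, s6}, s4→{s1, s3, s5}, s6→{s3}; now {s1, s2, s3, s4, s5, s6}.
Read '1': s1→{s2}, s2→{s1, s2, s6}, s3→{s3, s4, s6}, s4→{s1, s3, s5}, s5→{s1, s6}, s6→{s3}; now {s1, s2, s3, s4, s5, s6}.
Read '0': s1→{s3, s6}, s2→{s1, s2, s4}, s3→∅, s4→{s4}, s5→{s2, s3, s5}, s6→{s6}; now {s1, s2, s3, s4, s5, s6}.
Read '1': s1→{s2}, s2→{s1, s2, s6}, s3→{s3, s4, s6}, s4→{s1, s3, s5}, s5→{s1, s6}, s6→{s3}; now {s1, s2, s3, s4, s5, s6}.
Read '1': s1→{s2}, s2→{s1, s2, s6}, s3→{s3, s4, s6}, s4→{s1, s3, s5}, s5→{s1, s6}, s6→{s3}; now {s1, s2, s3, s4, s5, s6}.
Read '0': s1→{s3, s6}, s2→{s1, s2, s4}, s3→∅, s4→{s4}, s5→{s2, s3, s5}, s6→{s6}; now {s1, s2, s3, s4, s5, s6}.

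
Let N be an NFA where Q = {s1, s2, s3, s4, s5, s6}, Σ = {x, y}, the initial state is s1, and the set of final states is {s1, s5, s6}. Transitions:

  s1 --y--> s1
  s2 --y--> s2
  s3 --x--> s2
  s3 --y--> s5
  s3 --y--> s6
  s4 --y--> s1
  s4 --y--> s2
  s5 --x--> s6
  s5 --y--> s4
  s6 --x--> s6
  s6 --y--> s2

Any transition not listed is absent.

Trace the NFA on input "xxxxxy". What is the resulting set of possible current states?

∅

Start in {s1}.
Read 'x': s1→∅; now ∅.
The set is empty and remains empty for the remaining 5 symbols.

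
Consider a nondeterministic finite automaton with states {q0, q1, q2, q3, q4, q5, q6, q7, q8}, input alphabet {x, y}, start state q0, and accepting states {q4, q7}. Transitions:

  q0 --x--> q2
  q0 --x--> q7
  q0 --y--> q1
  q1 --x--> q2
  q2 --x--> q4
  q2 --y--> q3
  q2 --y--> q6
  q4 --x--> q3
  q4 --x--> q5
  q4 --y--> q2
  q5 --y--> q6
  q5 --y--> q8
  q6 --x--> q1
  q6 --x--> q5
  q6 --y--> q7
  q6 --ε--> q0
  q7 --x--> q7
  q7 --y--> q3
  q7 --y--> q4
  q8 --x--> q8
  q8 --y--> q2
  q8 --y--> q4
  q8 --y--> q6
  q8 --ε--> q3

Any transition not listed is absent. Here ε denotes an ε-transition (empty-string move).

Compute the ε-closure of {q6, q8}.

{q0, q3, q6, q8}

Begin with {q6, q8}.
ε-move q6 → q0; add q0.
ε-move q8 → q3; add q3.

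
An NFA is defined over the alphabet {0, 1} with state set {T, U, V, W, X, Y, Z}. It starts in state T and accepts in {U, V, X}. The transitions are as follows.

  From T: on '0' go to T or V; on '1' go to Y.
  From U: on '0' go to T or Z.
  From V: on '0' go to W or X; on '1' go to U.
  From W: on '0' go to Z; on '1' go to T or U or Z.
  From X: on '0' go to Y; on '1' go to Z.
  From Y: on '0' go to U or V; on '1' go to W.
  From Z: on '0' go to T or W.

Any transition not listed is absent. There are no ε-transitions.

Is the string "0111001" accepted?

Yes

Start in {T}.
Read '0': T→{T, V}; now {T, V}.
Read '1': T→{Y}, V→{U}; now {U, Y}.
Read '1': U→∅, Y→{W}; now {W}.
Read '1': W→{T, U, Z}; now {T, U, Z}.
Read '0': T→{T, V}, U→{T, Z}, Z→{T, W}; now {T, V, W, Z}.
Read '0': T→{T, V}, V→{W, X}, W→{Z}, Z→{T, W}; now {T, V, W, X, Z}.
Read '1': T→{Y}, V→{U}, W→{T, U, Z}, X→{Z}, Z→∅; now {T, U, Y, Z}.
The final set {T, U, Y, Z} contains the accepting state U.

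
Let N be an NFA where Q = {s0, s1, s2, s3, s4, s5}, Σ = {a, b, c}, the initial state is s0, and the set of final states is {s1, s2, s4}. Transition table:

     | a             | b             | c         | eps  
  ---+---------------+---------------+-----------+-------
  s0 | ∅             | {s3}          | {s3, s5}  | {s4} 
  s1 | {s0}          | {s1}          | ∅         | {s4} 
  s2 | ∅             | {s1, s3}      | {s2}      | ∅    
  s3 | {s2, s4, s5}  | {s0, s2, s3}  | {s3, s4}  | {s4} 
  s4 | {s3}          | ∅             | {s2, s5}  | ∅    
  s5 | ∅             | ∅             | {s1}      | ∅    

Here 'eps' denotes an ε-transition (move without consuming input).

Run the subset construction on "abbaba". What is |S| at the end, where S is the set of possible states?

5

Start: ε-closure({s0}) = {s0, s4}.
Read 'a': {s0, s4} → {s3, s4}.
Read 'b': {s3, s4} → {s0, s2, s3, s4}.
Read 'b': {s0, s2, s3, s4} → {s0, s1, s2, s3, s4}.
Read 'a': {s0, s1, s2, s3, s4} → {s0, s2, s3, s4, s5}.
Read 'b': {s0, s2, s3, s4, s5} → {s0, s1, s2, s3, s4}.
Read 'a': {s0, s1, s2, s3, s4} → {s0, s2, s3, s4, s5}.
That set has 5 states.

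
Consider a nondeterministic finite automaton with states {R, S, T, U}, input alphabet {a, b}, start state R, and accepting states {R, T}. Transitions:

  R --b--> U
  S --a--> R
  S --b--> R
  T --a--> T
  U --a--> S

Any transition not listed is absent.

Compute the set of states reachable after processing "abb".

∅

Start in {R}.
Read 'a': {R} → ∅.
The set is empty and remains empty for the remaining 2 symbols.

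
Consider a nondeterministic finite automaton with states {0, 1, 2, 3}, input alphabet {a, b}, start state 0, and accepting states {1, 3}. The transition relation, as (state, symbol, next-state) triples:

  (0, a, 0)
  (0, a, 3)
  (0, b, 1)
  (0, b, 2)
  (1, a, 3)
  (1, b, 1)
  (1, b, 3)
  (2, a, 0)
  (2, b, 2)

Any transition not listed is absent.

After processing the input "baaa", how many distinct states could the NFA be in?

Start in {0}.
Read 'b': 0→{1, 2}; now {1, 2}.
Read 'a': 1→{3}, 2→{0}; now {0, 3}.
Read 'a': 0→{0, 3}, 3→∅; now {0, 3}.
Read 'a': 0→{0, 3}, 3→∅; now {0, 3}.
That set has 2 states.

2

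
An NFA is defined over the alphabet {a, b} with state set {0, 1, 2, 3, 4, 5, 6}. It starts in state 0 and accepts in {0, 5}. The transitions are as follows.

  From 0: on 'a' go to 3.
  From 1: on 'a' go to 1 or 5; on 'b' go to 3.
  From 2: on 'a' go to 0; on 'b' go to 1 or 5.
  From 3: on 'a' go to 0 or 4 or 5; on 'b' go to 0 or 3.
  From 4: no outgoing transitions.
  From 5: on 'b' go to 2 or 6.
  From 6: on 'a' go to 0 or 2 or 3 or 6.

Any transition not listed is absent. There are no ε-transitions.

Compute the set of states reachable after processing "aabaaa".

{0, 2, 3, 4, 5, 6}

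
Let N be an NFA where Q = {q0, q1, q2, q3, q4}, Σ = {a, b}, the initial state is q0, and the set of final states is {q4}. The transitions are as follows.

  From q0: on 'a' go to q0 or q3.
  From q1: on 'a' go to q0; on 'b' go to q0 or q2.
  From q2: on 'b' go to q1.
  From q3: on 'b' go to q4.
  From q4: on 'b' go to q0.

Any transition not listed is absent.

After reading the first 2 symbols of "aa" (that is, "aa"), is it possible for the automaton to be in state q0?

Start in {q0}.
Read 'a': q0→{q0, q3}; now {q0, q3}.
Read 'a': q0→{q0, q3}, q3→∅; now {q0, q3}.
State q0 is in {q0, q3}.

Yes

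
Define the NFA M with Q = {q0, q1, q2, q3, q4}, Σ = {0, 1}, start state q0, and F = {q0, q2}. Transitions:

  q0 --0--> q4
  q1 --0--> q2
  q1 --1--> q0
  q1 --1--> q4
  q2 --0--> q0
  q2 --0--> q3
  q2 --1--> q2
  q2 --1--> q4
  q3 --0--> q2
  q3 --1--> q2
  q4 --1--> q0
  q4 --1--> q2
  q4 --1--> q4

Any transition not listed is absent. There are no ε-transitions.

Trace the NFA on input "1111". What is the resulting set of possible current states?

∅

Start in {q0}.
Read '1': q0→∅; now ∅.
The set is empty and remains empty for the remaining 3 symbols.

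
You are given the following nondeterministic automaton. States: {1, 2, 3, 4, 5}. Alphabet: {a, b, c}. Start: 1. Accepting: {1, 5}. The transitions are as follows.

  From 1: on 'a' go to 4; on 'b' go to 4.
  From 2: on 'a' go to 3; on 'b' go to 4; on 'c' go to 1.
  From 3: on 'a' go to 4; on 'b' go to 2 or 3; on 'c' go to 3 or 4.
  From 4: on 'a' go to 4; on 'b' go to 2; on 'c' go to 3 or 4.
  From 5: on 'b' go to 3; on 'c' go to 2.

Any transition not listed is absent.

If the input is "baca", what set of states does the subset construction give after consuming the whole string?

Start in {1}.
Read 'b': 1→{4}; now {4}.
Read 'a': 4→{4}; now {4}.
Read 'c': 4→{3, 4}; now {3, 4}.
Read 'a': 3→{4}, 4→{4}; now {4}.

{4}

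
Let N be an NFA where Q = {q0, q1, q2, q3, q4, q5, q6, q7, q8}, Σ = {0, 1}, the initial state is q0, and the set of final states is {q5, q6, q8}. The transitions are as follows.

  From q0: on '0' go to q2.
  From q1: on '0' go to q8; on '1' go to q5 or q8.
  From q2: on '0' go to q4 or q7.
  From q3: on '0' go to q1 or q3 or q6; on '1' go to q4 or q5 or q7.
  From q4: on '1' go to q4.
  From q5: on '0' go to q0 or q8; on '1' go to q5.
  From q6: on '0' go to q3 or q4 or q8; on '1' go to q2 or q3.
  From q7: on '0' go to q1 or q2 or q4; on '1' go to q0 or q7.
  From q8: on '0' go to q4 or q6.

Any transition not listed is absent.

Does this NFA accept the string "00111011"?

Yes

Start in {q0}.
Read '0': {q0} → {q2}.
Read '0': {q2} → {q4, q7}.
Read '1': {q4, q7} → {q0, q4, q7}.
Read '1': {q0, q4, q7} → {q0, q4, q7}.
Read '1': {q0, q4, q7} → {q0, q4, q7}.
Read '0': {q0, q4, q7} → {q1, q2, q4}.
Read '1': {q1, q2, q4} → {q4, q5, q8}.
Read '1': {q4, q5, q8} → {q4, q5}.
The final set {q4, q5} contains the accepting state q5.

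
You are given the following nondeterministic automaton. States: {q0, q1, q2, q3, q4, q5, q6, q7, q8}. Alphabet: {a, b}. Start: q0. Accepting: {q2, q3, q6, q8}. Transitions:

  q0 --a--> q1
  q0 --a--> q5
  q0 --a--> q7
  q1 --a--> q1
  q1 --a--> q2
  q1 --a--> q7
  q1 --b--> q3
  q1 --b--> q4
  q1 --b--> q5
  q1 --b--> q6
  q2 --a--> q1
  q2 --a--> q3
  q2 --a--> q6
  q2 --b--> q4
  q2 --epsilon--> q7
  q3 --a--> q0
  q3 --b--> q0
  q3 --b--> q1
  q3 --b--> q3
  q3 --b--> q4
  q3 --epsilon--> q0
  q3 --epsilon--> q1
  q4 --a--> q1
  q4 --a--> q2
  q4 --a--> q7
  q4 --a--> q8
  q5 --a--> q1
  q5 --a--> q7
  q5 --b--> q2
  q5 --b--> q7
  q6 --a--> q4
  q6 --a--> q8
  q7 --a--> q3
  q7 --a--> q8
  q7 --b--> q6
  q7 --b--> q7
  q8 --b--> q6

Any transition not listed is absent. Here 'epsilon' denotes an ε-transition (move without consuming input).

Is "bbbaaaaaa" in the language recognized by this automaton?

No

Start in {q0}.
Read 'b': {q0} → ∅.
The set is empty and remains empty for the remaining 8 symbols.
The final set ∅ contains no accepting state.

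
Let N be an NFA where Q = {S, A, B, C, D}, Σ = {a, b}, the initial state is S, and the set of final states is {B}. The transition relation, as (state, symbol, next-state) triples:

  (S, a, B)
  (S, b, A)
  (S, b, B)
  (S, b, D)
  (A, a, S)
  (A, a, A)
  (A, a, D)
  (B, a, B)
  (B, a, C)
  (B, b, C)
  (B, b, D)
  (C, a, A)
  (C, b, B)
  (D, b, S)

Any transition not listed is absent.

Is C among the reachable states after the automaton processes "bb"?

Yes

Start in {S}.
Read 'b': S→{A, B, D}; now {A, B, D}.
Read 'b': A→∅, B→{C, D}, D→{S}; now {S, C, D}.
State C is in {S, C, D}.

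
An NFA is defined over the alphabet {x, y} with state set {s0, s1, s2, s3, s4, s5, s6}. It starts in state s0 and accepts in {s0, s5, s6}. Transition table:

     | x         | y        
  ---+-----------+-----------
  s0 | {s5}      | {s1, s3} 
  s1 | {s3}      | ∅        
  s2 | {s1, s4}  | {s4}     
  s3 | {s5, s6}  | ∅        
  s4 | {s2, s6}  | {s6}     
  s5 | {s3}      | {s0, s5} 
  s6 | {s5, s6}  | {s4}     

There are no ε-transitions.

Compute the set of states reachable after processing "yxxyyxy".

{s0, s4, s5}

Start in {s0}.
Read 'y': {s0} → {s1, s3}.
Read 'x': {s1, s3} → {s3, s5, s6}.
Read 'x': {s3, s5, s6} → {s3, s5, s6}.
Read 'y': {s3, s5, s6} → {s0, s4, s5}.
Read 'y': {s0, s4, s5} → {s0, s1, s3, s5, s6}.
Read 'x': {s0, s1, s3, s5, s6} → {s3, s5, s6}.
Read 'y': {s3, s5, s6} → {s0, s4, s5}.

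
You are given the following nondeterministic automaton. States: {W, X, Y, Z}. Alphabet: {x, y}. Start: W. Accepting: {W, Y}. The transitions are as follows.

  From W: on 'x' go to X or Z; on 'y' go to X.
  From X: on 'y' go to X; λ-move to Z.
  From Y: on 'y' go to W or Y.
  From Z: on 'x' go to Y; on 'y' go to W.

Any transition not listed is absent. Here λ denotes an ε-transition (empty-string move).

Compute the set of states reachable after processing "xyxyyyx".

{X, Y, Z}

Start in {W}.
Read 'x': W→{X, Z}; now {X, Z}.
Read 'y': X→{X}, Z→{W}; union {W, X}; ε-closure = {W, X, Z}.
Read 'x': W→{X, Z}, X→∅, Z→{Y}; now {X, Y, Z}.
Read 'y': X→{X}, Y→{W, Y}, Z→{W}; union {W, X, Y}; ε-closure = {W, X, Y, Z}.
Read 'y': W→{X}, X→{X}, Y→{W, Y}, Z→{W}; union {W, X, Y}; ε-closure = {W, X, Y, Z}.
Read 'y': W→{X}, X→{X}, Y→{W, Y}, Z→{W}; union {W, X, Y}; ε-closure = {W, X, Y, Z}.
Read 'x': W→{X, Z}, X→∅, Y→∅, Z→{Y}; now {X, Y, Z}.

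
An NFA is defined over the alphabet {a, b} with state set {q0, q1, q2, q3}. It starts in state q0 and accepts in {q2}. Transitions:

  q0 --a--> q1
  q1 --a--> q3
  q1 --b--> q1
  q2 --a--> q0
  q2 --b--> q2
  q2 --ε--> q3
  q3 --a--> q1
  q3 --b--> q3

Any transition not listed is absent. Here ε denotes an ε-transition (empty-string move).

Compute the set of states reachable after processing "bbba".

∅

Start in {q0}.
Read 'b': q0→∅; now ∅.
The set is empty and remains empty for the remaining 3 symbols.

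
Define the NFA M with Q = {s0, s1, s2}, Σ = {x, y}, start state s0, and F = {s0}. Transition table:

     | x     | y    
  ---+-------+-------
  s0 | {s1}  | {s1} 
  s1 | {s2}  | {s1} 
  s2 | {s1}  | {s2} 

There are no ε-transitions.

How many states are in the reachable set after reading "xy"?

Start in {s0}.
Read 'x': {s0} → {s1}.
Read 'y': {s1} → {s1}.
That set has 1 state.

1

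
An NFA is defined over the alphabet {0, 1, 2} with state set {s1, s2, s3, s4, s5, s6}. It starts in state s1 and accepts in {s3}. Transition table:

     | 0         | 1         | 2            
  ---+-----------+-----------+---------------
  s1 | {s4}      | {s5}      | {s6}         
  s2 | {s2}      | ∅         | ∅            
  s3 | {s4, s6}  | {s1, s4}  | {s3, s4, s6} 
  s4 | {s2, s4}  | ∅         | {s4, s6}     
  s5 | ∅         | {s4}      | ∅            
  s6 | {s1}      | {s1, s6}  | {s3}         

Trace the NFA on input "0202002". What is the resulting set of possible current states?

Start in {s1}.
Read '0': s1→{s4}; now {s4}.
Read '2': s4→{s4, s6}; now {s4, s6}.
Read '0': s4→{s2, s4}, s6→{s1}; now {s1, s2, s4}.
Read '2': s1→{s6}, s2→∅, s4→{s4, s6}; now {s4, s6}.
Read '0': s4→{s2, s4}, s6→{s1}; now {s1, s2, s4}.
Read '0': s1→{s4}, s2→{s2}, s4→{s2, s4}; now {s2, s4}.
Read '2': s2→∅, s4→{s4, s6}; now {s4, s6}.

{s4, s6}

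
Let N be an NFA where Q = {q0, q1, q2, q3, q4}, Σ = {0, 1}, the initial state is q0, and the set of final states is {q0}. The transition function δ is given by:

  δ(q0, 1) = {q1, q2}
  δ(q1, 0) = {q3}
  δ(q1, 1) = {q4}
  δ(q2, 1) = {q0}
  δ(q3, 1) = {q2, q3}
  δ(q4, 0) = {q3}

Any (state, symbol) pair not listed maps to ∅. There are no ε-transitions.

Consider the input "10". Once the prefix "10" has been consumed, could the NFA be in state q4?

Start in {q0}.
Read '1': {q0} → {q1, q2}.
Read '0': {q1, q2} → {q3}.
State q4 is not in {q3}.

No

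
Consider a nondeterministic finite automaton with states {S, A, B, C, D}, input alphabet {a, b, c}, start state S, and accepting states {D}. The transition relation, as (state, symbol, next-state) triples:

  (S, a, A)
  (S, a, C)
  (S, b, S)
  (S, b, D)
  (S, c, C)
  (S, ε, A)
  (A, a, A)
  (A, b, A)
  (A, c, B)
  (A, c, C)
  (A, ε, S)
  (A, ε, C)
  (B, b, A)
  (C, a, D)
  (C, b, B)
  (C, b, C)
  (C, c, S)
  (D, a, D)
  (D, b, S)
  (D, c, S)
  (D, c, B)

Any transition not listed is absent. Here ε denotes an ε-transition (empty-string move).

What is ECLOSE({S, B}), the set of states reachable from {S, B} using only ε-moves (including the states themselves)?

{S, A, B, C}

Begin with {S, B}.
ε-move S → A; add A.
ε-move A → C; add C.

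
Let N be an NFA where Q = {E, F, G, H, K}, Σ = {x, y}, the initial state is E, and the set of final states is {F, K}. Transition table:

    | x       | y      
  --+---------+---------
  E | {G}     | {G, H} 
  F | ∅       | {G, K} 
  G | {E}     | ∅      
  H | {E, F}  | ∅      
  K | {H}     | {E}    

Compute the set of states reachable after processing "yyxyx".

∅

Start in {E}.
Read 'y': E→{G, H}; now {G, H}.
Read 'y': G→∅, H→∅; now ∅.
The set is empty and remains empty for the remaining 3 symbols.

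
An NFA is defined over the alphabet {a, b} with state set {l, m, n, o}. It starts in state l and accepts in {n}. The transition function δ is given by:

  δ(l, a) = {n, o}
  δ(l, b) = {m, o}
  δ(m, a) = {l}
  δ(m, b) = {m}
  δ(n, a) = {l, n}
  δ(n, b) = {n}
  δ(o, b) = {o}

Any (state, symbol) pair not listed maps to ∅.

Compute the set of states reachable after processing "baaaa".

{l, n, o}

Start in {l}.
Read 'b': l→{m, o}; now {m, o}.
Read 'a': m→{l}, o→∅; now {l}.
Read 'a': l→{n, o}; now {n, o}.
Read 'a': n→{l, n}, o→∅; now {l, n}.
Read 'a': l→{n, o}, n→{l, n}; now {l, n, o}.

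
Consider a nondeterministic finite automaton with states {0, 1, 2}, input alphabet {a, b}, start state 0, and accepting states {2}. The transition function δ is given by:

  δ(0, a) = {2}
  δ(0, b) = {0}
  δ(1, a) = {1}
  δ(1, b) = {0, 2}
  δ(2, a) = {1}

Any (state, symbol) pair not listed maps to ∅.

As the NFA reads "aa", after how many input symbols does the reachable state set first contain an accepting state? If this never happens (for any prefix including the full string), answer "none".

1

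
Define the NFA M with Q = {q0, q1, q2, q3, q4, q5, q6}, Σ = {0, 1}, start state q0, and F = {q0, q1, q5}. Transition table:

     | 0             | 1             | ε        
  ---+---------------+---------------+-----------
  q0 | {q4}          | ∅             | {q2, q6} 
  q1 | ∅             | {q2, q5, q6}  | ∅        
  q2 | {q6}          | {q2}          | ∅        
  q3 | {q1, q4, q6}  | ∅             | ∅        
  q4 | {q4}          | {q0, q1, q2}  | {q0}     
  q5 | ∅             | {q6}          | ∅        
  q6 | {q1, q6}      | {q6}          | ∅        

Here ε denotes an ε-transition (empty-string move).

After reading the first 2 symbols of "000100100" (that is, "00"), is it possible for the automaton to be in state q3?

Start: ε-closure({q0}) = {q0, q2, q6}.
Read '0': {q0, q2, q6} → {q0, q1, q2, q4, q6}.
Read '0': {q0, q1, q2, q4, q6} → {q0, q1, q2, q4, q6}.
State q3 is not in {q0, q1, q2, q4, q6}.

No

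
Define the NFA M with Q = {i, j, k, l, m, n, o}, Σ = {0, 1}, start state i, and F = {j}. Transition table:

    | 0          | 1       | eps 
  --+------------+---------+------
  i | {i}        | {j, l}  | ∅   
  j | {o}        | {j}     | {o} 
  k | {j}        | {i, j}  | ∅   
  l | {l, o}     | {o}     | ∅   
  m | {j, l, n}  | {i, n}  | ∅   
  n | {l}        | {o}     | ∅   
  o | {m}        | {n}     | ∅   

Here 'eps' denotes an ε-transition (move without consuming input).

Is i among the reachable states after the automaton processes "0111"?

Start in {i}.
Read '0': i→{i}; now {i}.
Read '1': i→{j, l}; union {j, l}; ε-closure = {j, l, o}.
Read '1': j→{j}, l→{o}, o→{n}; now {j, n, o}.
Read '1': j→{j}, n→{o}, o→{n}; now {j, n, o}.
State i is not in {j, n, o}.

No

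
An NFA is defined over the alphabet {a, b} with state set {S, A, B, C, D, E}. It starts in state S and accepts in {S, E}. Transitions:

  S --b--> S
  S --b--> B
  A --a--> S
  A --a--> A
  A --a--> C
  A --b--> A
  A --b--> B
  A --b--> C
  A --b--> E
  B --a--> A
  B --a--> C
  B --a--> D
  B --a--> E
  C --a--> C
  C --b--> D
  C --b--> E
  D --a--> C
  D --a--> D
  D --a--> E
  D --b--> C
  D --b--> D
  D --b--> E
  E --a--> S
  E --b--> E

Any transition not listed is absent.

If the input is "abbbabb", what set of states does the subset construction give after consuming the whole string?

∅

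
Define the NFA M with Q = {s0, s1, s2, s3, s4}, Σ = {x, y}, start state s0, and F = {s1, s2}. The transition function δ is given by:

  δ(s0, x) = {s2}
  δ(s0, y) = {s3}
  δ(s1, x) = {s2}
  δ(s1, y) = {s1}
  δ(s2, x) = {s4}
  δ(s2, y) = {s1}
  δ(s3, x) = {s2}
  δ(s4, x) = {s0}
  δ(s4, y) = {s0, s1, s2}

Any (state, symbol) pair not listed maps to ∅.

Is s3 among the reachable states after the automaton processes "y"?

Start in {s0}.
Read 'y': {s0} → {s3}.
State s3 is in {s3}.

Yes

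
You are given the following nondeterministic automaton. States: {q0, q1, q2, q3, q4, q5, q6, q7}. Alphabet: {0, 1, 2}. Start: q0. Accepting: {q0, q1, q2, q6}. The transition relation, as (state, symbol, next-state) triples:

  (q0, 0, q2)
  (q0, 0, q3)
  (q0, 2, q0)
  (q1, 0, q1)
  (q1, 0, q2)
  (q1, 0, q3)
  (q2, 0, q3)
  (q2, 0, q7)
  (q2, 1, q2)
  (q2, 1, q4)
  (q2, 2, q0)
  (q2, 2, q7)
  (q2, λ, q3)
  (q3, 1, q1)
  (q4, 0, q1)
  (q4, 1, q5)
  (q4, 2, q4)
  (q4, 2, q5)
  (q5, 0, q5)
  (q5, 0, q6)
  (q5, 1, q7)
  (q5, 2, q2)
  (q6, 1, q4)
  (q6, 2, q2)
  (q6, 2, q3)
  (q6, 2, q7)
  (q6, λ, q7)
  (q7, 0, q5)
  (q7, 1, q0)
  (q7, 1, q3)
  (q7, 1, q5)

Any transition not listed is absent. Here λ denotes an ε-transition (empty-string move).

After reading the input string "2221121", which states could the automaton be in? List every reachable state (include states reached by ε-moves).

∅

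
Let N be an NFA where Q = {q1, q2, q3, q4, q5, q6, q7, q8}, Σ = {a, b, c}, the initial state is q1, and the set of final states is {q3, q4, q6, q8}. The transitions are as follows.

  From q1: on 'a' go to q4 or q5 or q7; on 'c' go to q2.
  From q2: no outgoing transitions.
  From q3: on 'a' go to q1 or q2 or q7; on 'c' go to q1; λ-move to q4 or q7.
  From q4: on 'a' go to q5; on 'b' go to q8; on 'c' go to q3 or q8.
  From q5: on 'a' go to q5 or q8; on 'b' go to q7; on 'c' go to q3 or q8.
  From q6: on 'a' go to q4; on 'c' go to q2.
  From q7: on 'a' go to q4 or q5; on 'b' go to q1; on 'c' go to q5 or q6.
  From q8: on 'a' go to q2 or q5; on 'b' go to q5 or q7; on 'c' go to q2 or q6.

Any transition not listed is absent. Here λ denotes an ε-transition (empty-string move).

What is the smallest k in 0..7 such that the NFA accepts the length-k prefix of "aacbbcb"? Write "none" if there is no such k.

Start in {q1}.
Read 'a': q1→{q4, q5, q7}; now {q4, q5, q7}.
None of the earlier sets intersect F, but {q4, q5, q7} does.

1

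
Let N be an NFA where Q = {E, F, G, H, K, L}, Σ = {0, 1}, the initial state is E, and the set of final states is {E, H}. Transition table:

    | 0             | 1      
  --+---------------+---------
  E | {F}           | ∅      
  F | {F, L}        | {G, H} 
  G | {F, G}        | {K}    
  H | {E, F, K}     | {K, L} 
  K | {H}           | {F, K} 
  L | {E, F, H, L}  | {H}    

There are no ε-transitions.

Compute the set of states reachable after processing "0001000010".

{E, F, G, H, K, L}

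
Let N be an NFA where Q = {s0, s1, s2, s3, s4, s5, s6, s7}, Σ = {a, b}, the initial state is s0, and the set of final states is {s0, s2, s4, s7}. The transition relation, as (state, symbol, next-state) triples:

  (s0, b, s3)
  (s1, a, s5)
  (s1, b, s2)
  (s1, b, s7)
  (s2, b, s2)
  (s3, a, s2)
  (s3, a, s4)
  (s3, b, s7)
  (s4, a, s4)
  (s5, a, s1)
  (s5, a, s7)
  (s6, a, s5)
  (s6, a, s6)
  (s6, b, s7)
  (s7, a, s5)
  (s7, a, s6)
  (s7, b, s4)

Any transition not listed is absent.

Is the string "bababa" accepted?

Start in {s0}.
Read 'b': {s0} → {s3}.
Read 'a': {s3} → {s2, s4}.
Read 'b': {s2, s4} → {s2}.
Read 'a': {s2} → ∅.
The set is empty and remains empty for the remaining 2 symbols.
The final set ∅ contains no accepting state.

No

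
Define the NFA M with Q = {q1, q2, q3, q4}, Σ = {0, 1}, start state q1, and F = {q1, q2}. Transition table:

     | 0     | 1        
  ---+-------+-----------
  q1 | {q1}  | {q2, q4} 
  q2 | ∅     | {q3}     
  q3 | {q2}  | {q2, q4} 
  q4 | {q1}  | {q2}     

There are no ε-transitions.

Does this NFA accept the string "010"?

Yes

Start in {q1}.
Read '0': q1→{q1}; now {q1}.
Read '1': q1→{q2, q4}; now {q2, q4}.
Read '0': q2→∅, q4→{q1}; now {q1}.
The final set {q1} contains the accepting state q1.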